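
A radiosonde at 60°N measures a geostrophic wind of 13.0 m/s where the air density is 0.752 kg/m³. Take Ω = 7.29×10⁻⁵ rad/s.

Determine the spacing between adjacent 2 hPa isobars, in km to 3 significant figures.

162 km

Coriolis parameter at 60°N:
f = 2Ω sin φ = 2 × 7.29×10⁻⁵ × sin 60° = 1.26×10⁻⁴ s⁻¹
Geostrophic balance rearranged: |∂P/∂n| = f ρ V_g
|∂P/∂n| = 1.26×10⁻⁴ × 0.752 × 13.0 = 1.23×10⁻³ Pa/m
Isobar spacing: Δn = ΔP/|∂P/∂n| = 200 Pa / 1.23×10⁻³ Pa/m = 162024 m ≈ 162 km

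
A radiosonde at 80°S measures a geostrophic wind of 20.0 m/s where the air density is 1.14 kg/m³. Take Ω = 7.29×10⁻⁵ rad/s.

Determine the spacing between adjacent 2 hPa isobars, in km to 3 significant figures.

61.1 km

Coriolis parameter at 80°S:
f = 2Ω sin φ = 2 × 7.29×10⁻⁵ × sin 80° = 1.44×10⁻⁴ s⁻¹
Geostrophic balance rearranged: |∂P/∂n| = f ρ V_g
|∂P/∂n| = 1.44×10⁻⁴ × 1.14 × 20.0 = 3.27×10⁻³ Pa/m
Isobar spacing: Δn = ΔP/|∂P/∂n| = 200 Pa / 3.27×10⁻³ Pa/m = 61092 m ≈ 61.1 km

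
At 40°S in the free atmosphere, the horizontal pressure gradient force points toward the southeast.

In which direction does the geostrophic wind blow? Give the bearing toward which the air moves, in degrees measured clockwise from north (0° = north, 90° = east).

045°

The pressure-gradient force points toward the southeast (bearing 135°).
Geostrophic balance: in the Southern Hemisphere the Coriolis force deflects motion to the left, so the geostrophic wind blows 90° to the left of the pressure-gradient force (low pressure on the right).
Rotating 135° by 90° counterclockwise gives 045° — the wind blows toward the northeast.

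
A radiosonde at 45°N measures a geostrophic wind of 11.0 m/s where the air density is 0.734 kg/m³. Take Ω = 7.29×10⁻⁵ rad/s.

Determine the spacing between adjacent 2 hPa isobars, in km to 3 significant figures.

240 km

Coriolis parameter at 45°N:
f = 2Ω sin φ = 2 × 7.29×10⁻⁵ × sin 45° = 1.03×10⁻⁴ s⁻¹
Geostrophic balance rearranged: |∂P/∂n| = f ρ V_g
|∂P/∂n| = 1.03×10⁻⁴ × 0.734 × 11.0 = 8.32×10⁻⁴ Pa/m
Isobar spacing: Δn = ΔP/|∂P/∂n| = 200 Pa / 8.32×10⁻⁴ Pa/m = 240270 m ≈ 240 km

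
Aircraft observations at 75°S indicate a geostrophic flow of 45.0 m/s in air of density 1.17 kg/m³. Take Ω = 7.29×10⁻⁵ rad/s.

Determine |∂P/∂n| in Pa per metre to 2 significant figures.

7.4×10⁻³ Pa/m

Coriolis parameter at 75°S:
f = 2Ω sin φ = 2 × 7.29×10⁻⁵ × sin 75° = 1.41×10⁻⁴ s⁻¹
Geostrophic balance rearranged: |∂P/∂n| = f ρ V_g
|∂P/∂n| = 1.41×10⁻⁴ × 1.17 × 45.0 = 7.41×10⁻³ Pa/m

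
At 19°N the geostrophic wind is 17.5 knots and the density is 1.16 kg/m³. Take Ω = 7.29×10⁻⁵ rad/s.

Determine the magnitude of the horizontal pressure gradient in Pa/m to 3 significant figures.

4.96×10⁻⁴ Pa/m

Coriolis parameter at 19°N:
f = 2Ω sin φ = 2 × 7.29×10⁻⁵ × sin 19° = 4.75×10⁻⁵ s⁻¹
Wind speed in SI: 17.5 knots = 9.00 m/s
Geostrophic balance rearranged: |∂P/∂n| = f ρ V_g
|∂P/∂n| = 4.75×10⁻⁵ × 1.16 × 9.00 = 4.96×10⁻⁴ Pa/m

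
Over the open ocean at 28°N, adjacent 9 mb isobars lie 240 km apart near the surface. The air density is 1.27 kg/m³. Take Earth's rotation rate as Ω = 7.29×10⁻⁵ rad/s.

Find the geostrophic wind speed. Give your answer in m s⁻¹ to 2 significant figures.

43 m s⁻¹

Coriolis parameter at 28°N:
f = 2Ω sin φ = 2 × 7.29×10⁻⁵ × sin 28° = 6.84×10⁻⁵ s⁻¹
Pressure gradient: |∂P/∂n| = 900 Pa / 240000 m = 3.75×10⁻³ Pa/m
Geostrophic balance (pressure-gradient force = Coriolis force):
V_g = (1/(fρ)) |∂P/∂n| = 3.75×10⁻³ / (6.84×10⁻⁵ × 1.27) = 43.1 m/s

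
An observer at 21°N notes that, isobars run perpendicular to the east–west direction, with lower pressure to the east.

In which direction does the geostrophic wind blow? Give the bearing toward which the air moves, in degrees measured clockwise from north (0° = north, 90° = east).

The pressure-gradient force points toward the east (bearing 090°).
Geostrophic balance: in the Northern Hemisphere the Coriolis force deflects motion to the right, so the geostrophic wind blows 90° to the right of the pressure-gradient force (low pressure on the left).
Rotating 090° by 90° clockwise gives 180° — the wind blows toward the south.

180°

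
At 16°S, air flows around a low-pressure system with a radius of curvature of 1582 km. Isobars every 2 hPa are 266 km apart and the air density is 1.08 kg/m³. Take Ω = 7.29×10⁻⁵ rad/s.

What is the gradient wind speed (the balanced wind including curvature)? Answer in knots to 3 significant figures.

Coriolis parameter at 16°S:
f = 2Ω sin φ = 2 × 7.29×10⁻⁵ × sin 16° = 4.02×10⁻⁵ s⁻¹
Pressure gradient: |∂P/∂n| = 200 Pa / 266000 m = 7.52×10⁻⁴ Pa/m
Geostrophic speed: V_g = |∂P/∂n|/(fρ) = 7.52×10⁻⁴/(4.02×10⁻⁵ × 1.08) = 17.3 m/s
Around a low, centrifugal force acts outward with Coriolis, so pressure-gradient force balances both:
(1/ρ)|∂P/∂n| = fV + V²/R  →  V² + fR·V − fR·V_g = 0
With fR = 4.02×10⁻⁵ × 1582×10³ m = 63.6 m/s:
V = [−fR + √((fR)² + 4 fR V_g)]/2 = [−63.6 + √(63.6² + 4×63.6×17.3)]/2 = 14.2 m/s
Subgeostrophic (V < V_g = 17.3 m/s), as expected around a low.
Converting: 14.2 m/s × 1.944 = 27.5 knots

27.5 knots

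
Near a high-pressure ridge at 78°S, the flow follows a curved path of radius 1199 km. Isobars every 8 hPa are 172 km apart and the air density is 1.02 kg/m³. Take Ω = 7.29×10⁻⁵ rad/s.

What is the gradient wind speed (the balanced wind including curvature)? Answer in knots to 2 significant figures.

Coriolis parameter at 78°S:
f = 2Ω sin φ = 2 × 7.29×10⁻⁵ × sin 78° = 1.43×10⁻⁴ s⁻¹
Pressure gradient: |∂P/∂n| = 800 Pa / 172000 m = 4.65×10⁻³ Pa/m
Geostrophic speed: V_g = |∂P/∂n|/(fρ) = 4.65×10⁻³/(1.43×10⁻⁴ × 1.02) = 32.0 m/s
Around a high, pressure-gradient force acts outward with centrifugal, so Coriolis balances both:
fV = (1/ρ)|∂P/∂n| + V²/R  →  V² − fR·V + fR·V_g = 0
With fR = 1.43×10⁻⁴ × 1199×10³ m = 171 m/s:
V = [fR − √((fR)² − 4 fR V_g)]/2 = [171 − √(171² − 4×171×32)]/2 = 42.6 m/s
Supergeostrophic (V > V_g = 32 m/s), as expected around a high.
Converting: 42.6 m/s × 1.944 = 83 knots

83 knots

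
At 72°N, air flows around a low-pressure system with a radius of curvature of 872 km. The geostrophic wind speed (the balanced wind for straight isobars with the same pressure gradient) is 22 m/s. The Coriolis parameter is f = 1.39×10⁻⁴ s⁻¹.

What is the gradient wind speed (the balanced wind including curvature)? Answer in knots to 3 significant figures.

Around a low, centrifugal force acts outward with Coriolis, so pressure-gradient force balances both:
(1/ρ)|∂P/∂n| = fV + V²/R  →  V² + fR·V − fR·V_g = 0
With fR = 1.39×10⁻⁴ × 872×10³ m = 121 m/s:
V = [−fR + √((fR)² + 4 fR V_g)]/2 = [−121 + √(121² + 4×121×22)]/2 = 19 m/s
Subgeostrophic (V < V_g = 22 m/s), as expected around a low.
Converting: 19 m/s × 1.944 = 37.0 knots

37.0 knots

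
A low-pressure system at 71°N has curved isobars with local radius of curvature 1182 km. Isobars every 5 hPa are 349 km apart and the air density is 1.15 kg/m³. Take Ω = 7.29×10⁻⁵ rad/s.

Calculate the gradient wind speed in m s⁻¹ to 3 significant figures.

Coriolis parameter at 71°N:
f = 2Ω sin φ = 2 × 7.29×10⁻⁵ × sin 71° = 1.38×10⁻⁴ s⁻¹
Pressure gradient: |∂P/∂n| = 500 Pa / 349000 m = 1.43×10⁻³ Pa/m
Geostrophic speed: V_g = |∂P/∂n|/(fρ) = 1.43×10⁻³/(1.38×10⁻⁴ × 1.15) = 9.04 m/s
Around a low, centrifugal force acts outward with Coriolis, so pressure-gradient force balances both:
(1/ρ)|∂P/∂n| = fV + V²/R  →  V² + fR·V − fR·V_g = 0
With fR = 1.38×10⁻⁴ × 1182×10³ m = 163 m/s:
V = [−fR + √((fR)² + 4 fR V_g)]/2 = [−163 + √(163² + 4×163×9.04)]/2 = 8.58 m/s
Subgeostrophic (V < V_g = 9.04 m/s), as expected around a low.

8.58 m s⁻¹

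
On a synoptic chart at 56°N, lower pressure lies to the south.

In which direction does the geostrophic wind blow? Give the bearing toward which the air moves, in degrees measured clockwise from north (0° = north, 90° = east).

270°

The pressure-gradient force points toward the south (bearing 180°).
Geostrophic balance: in the Northern Hemisphere the Coriolis force deflects motion to the right, so the geostrophic wind blows 90° to the right of the pressure-gradient force (low pressure on the left).
Rotating 180° by 90° clockwise gives 270° — the wind blows toward the west.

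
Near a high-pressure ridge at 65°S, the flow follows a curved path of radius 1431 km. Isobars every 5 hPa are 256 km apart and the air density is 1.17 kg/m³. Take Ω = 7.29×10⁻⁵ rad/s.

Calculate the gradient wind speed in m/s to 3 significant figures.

13.6 m/s

Coriolis parameter at 65°S:
f = 2Ω sin φ = 2 × 7.29×10⁻⁵ × sin 65° = 1.32×10⁻⁴ s⁻¹
Pressure gradient: |∂P/∂n| = 500 Pa / 256000 m = 1.95×10⁻³ Pa/m
Geostrophic speed: V_g = |∂P/∂n|/(fρ) = 1.95×10⁻³/(1.32×10⁻⁴ × 1.17) = 12.6 m/s
Around a high, pressure-gradient force acts outward with centrifugal, so Coriolis balances both:
fV = (1/ρ)|∂P/∂n| + V²/R  →  V² − fR·V + fR·V_g = 0
With fR = 1.32×10⁻⁴ × 1431×10³ m = 189 m/s:
V = [fR − √((fR)² − 4 fR V_g)]/2 = [189 − √(189² − 4×189×12.6)]/2 = 13.6 m/s
Supergeostrophic (V > V_g = 12.6 m/s), as expected around a high.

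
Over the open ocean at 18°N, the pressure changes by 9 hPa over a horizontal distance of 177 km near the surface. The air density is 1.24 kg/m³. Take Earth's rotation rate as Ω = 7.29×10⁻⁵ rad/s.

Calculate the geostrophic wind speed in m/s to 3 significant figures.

91.0 m/s

Coriolis parameter at 18°N:
f = 2Ω sin φ = 2 × 7.29×10⁻⁵ × sin 18° = 4.51×10⁻⁵ s⁻¹
Pressure gradient: |∂P/∂n| = 900 Pa / 177000 m = 5.08×10⁻³ Pa/m
Geostrophic balance (pressure-gradient force = Coriolis force):
V_g = (1/(fρ)) |∂P/∂n| = 5.08×10⁻³ / (4.51×10⁻⁵ × 1.24) = 91.0 m/s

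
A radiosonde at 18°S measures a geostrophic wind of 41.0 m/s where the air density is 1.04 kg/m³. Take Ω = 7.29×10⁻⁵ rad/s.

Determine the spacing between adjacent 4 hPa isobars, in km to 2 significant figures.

Coriolis parameter at 18°S:
f = 2Ω sin φ = 2 × 7.29×10⁻⁵ × sin 18° = 4.51×10⁻⁵ s⁻¹
Geostrophic balance rearranged: |∂P/∂n| = f ρ V_g
|∂P/∂n| = 4.51×10⁻⁵ × 1.04 × 41.0 = 1.92×10⁻³ Pa/m
Isobar spacing: Δn = ΔP/|∂P/∂n| = 400 Pa / 1.92×10⁻³ Pa/m = 208211 m ≈ 210 km

210 km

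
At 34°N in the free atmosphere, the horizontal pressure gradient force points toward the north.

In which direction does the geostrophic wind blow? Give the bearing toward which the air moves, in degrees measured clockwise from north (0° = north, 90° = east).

The pressure-gradient force points toward the north (bearing 000°).
Geostrophic balance: in the Northern Hemisphere the Coriolis force deflects motion to the right, so the geostrophic wind blows 90° to the right of the pressure-gradient force (low pressure on the left).
Rotating 000° by 90° clockwise gives 090° — the wind blows toward the east.

090°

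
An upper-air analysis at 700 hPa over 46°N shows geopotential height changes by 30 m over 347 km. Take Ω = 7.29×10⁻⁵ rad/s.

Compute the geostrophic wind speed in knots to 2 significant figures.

16 knots

Coriolis parameter at 46°N:
f = 2Ω sin φ = 2 × 7.29×10⁻⁵ × sin 46° = 1.05×10⁻⁴ s⁻¹
Height gradient: |∂Z/∂n| = 30 m / 347000 m = 8.65×10⁻⁵
On a pressure surface, geostrophic balance gives V_g = (g/f)|∂Z/∂n|:
V_g = 9.81 × 8.65×10⁻⁵ / 1.05×10⁻⁴ = 8.09 m/s
Converting: 8.09 m/s × 1.944 = 16 knots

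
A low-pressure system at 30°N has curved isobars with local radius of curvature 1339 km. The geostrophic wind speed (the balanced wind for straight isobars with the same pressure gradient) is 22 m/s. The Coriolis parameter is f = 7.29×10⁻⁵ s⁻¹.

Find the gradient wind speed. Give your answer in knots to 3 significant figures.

36.0 knots

Around a low, centrifugal force acts outward with Coriolis, so pressure-gradient force balances both:
(1/ρ)|∂P/∂n| = fV + V²/R  →  V² + fR·V − fR·V_g = 0
With fR = 7.29×10⁻⁵ × 1339×10³ m = 97.6 m/s:
V = [−fR + √((fR)² + 4 fR V_g)]/2 = [−97.6 + √(97.6² + 4×97.6×22)]/2 = 18.5 m/s
Subgeostrophic (V < V_g = 22 m/s), as expected around a low.
Converting: 18.5 m/s × 1.944 = 36.0 knots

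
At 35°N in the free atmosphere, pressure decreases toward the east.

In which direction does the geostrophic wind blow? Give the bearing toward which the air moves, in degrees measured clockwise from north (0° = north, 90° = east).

The pressure-gradient force points toward the east (bearing 090°).
Geostrophic balance: in the Northern Hemisphere the Coriolis force deflects motion to the right, so the geostrophic wind blows 90° to the right of the pressure-gradient force (low pressure on the left).
Rotating 090° by 90° clockwise gives 180° — the wind blows toward the south.

180°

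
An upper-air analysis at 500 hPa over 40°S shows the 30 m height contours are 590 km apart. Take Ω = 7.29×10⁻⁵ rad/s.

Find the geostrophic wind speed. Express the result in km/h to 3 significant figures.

Coriolis parameter at 40°S:
f = 2Ω sin φ = 2 × 7.29×10⁻⁵ × sin 40° = 9.37×10⁻⁵ s⁻¹
Height gradient: |∂Z/∂n| = 30 m / 590000 m = 5.08×10⁻⁵
On a pressure surface, geostrophic balance gives V_g = (g/f)|∂Z/∂n|:
V_g = 9.81 × 5.08×10⁻⁵ / 9.37×10⁻⁵ = 5.32 m/s
Converting: 5.32 m/s × 3.6 = 19.2 km/h

19.2 km/h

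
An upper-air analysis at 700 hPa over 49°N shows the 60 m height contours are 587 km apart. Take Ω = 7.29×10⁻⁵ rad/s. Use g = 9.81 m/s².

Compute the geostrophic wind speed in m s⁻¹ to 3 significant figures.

Coriolis parameter at 49°N:
f = 2Ω sin φ = 2 × 7.29×10⁻⁵ × sin 49° = 1.10×10⁻⁴ s⁻¹
Height gradient: |∂Z/∂n| = 60 m / 587000 m = 1.02×10⁻⁴
On a pressure surface, geostrophic balance gives V_g = (g/f)|∂Z/∂n|:
V_g = 9.81 × 1.02×10⁻⁴ / 1.10×10⁻⁴ = 9.11 m/s

9.11 m s⁻¹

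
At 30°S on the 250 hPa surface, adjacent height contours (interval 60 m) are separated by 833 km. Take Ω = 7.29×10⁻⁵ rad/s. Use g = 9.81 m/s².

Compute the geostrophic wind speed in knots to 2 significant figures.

19 knots

Coriolis parameter at 30°S:
f = 2Ω sin φ = 2 × 7.29×10⁻⁵ × sin 30° = 7.29×10⁻⁵ s⁻¹
Height gradient: |∂Z/∂n| = 60 m / 833000 m = 7.20×10⁻⁵
On a pressure surface, geostrophic balance gives V_g = (g/f)|∂Z/∂n|:
V_g = 9.81 × 7.20×10⁻⁵ / 7.29×10⁻⁵ = 9.69 m/s
Converting: 9.69 m/s × 1.944 = 19 knots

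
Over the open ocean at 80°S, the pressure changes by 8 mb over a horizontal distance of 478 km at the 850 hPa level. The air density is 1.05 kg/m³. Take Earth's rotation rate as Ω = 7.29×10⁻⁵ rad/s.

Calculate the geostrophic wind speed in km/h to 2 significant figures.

Coriolis parameter at 80°S:
f = 2Ω sin φ = 2 × 7.29×10⁻⁵ × sin 80° = 1.44×10⁻⁴ s⁻¹
Pressure gradient: |∂P/∂n| = 800 Pa / 478000 m = 1.67×10⁻³ Pa/m
Geostrophic balance (pressure-gradient force = Coriolis force):
V_g = (1/(fρ)) |∂P/∂n| = 1.67×10⁻³ / (1.44×10⁻⁴ × 1.05) = 11.1 m/s
Converting: 11.1 m/s × 3.6 = 40 km/h

40 km/h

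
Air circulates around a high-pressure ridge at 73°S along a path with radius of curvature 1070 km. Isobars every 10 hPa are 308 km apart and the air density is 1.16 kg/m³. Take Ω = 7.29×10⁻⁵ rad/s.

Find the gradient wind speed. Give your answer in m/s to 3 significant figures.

Coriolis parameter at 73°S:
f = 2Ω sin φ = 2 × 7.29×10⁻⁵ × sin 73° = 1.39×10⁻⁴ s⁻¹
Pressure gradient: |∂P/∂n| = 1000 Pa / 308000 m = 3.25×10⁻³ Pa/m
Geostrophic speed: V_g = |∂P/∂n|/(fρ) = 3.25×10⁻³/(1.39×10⁻⁴ × 1.16) = 20.1 m/s
Around a high, pressure-gradient force acts outward with centrifugal, so Coriolis balances both:
fV = (1/ρ)|∂P/∂n| + V²/R  →  V² − fR·V + fR·V_g = 0
With fR = 1.39×10⁻⁴ × 1070×10³ m = 149 m/s:
V = [fR − √((fR)² − 4 fR V_g)]/2 = [149 − √(149² − 4×149×20.1)]/2 = 23.9 m/s
Supergeostrophic (V > V_g = 20.1 m/s), as expected around a high.

23.9 m/s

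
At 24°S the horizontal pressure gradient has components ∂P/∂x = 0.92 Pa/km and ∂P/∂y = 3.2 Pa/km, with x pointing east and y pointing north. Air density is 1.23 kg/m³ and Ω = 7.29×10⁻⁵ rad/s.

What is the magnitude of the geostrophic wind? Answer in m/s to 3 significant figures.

Coriolis parameter at 24°S:
f = 2Ω sin φ = 2 × 7.29×10⁻⁵ × sin 24° = 5.93×10⁻⁵ s⁻¹
In the Southern Hemisphere f is negative: f = −5.93×10⁻⁵ s⁻¹.
Component geostrophic relations (x east, y north):
u_g = −(1/(fρ)) ∂P/∂y,  v_g = (1/(fρ)) ∂P/∂x
u_g = −(3.2×10⁻³)/(−5.93×10⁻⁵ × 1.23) = 43.9 m/s;  v_g = (0.92×10⁻³)/(−5.93×10⁻⁵ × 1.23) = −12.6 m/s
|V_g| = √(u_g² + v_g²) = 45.6 m/s

45.6 m/s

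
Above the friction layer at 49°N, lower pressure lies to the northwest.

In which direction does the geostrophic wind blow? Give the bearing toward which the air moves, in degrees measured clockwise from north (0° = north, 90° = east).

The pressure-gradient force points toward the northwest (bearing 315°).
Geostrophic balance: in the Northern Hemisphere the Coriolis force deflects motion to the right, so the geostrophic wind blows 90° to the right of the pressure-gradient force (low pressure on the left).
Rotating 315° by 90° clockwise gives 045° — the wind blows toward the northeast.

045°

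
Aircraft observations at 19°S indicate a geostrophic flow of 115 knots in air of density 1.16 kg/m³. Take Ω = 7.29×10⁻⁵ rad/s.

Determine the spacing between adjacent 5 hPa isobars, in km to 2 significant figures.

Coriolis parameter at 19°S:
f = 2Ω sin φ = 2 × 7.29×10⁻⁵ × sin 19° = 4.75×10⁻⁵ s⁻¹
Wind speed in SI: 115 knots = 59.2 m/s
Geostrophic balance rearranged: |∂P/∂n| = f ρ V_g
|∂P/∂n| = 4.75×10⁻⁵ × 1.16 × 59.2 = 3.26×10⁻³ Pa/m
Isobar spacing: Δn = ΔP/|∂P/∂n| = 500 Pa / 3.26×10⁻³ Pa/m = 153489 m ≈ 150 km

150 km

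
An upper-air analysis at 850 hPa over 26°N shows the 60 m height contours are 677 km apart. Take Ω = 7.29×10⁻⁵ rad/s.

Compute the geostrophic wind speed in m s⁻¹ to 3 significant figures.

13.6 m s⁻¹

Coriolis parameter at 26°N:
f = 2Ω sin φ = 2 × 7.29×10⁻⁵ × sin 26° = 6.39×10⁻⁵ s⁻¹
Height gradient: |∂Z/∂n| = 60 m / 677000 m = 8.86×10⁻⁵
On a pressure surface, geostrophic balance gives V_g = (g/f)|∂Z/∂n|:
V_g = 9.81 × 8.86×10⁻⁵ / 6.39×10⁻⁵ = 13.6 m/s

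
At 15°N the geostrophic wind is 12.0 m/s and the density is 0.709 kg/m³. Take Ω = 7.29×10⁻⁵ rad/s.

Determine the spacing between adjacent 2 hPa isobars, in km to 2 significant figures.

620 km

Coriolis parameter at 15°N:
f = 2Ω sin φ = 2 × 7.29×10⁻⁵ × sin 15° = 3.77×10⁻⁵ s⁻¹
Geostrophic balance rearranged: |∂P/∂n| = f ρ V_g
|∂P/∂n| = 3.77×10⁻⁵ × 0.709 × 12.0 = 3.21×10⁻⁴ Pa/m
Isobar spacing: Δn = ΔP/|∂P/∂n| = 200 Pa / 3.21×10⁻⁴ Pa/m = 622944 m ≈ 620 km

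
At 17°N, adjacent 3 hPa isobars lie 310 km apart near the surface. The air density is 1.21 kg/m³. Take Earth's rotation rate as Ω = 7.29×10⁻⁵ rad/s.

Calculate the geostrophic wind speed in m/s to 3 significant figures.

Coriolis parameter at 17°N:
f = 2Ω sin φ = 2 × 7.29×10⁻⁵ × sin 17° = 4.26×10⁻⁵ s⁻¹
Pressure gradient: |∂P/∂n| = 300 Pa / 310000 m = 9.68×10⁻⁴ Pa/m
Geostrophic balance (pressure-gradient force = Coriolis force):
V_g = (1/(fρ)) |∂P/∂n| = 9.68×10⁻⁴ / (4.26×10⁻⁵ × 1.21) = 18.8 m/s

18.8 m/s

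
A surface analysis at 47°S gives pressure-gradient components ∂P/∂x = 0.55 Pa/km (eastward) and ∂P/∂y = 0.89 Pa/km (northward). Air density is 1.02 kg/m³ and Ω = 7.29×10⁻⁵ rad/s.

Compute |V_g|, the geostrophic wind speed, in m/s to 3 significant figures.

Coriolis parameter at 47°S:
f = 2Ω sin φ = 2 × 7.29×10⁻⁵ × sin 47° = 1.07×10⁻⁴ s⁻¹
In the Southern Hemisphere f is negative: f = −1.07×10⁻⁴ s⁻¹.
Component geostrophic relations (x east, y north):
u_g = −(1/(fρ)) ∂P/∂y,  v_g = (1/(fρ)) ∂P/∂x
u_g = −(0.89×10⁻³)/(−1.07×10⁻⁴ × 1.02) = 8.18 m/s;  v_g = (0.55×10⁻³)/(−1.07×10⁻⁴ × 1.02) = −5.06 m/s
|V_g| = √(u_g² + v_g²) = 9.62 m/s

9.62 m/s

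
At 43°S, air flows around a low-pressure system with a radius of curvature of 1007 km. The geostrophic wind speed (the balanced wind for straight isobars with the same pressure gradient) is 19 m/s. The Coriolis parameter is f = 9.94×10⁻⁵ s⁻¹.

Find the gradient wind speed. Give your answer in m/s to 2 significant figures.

Around a low, centrifugal force acts outward with Coriolis, so pressure-gradient force balances both:
(1/ρ)|∂P/∂n| = fV + V²/R  →  V² + fR·V − fR·V_g = 0
With fR = 9.94×10⁻⁵ × 1007×10³ m = 100 m/s:
V = [−fR + √((fR)² + 4 fR V_g)]/2 = [−100 + √(100² + 4×100×19)]/2 = 16.3 m/s
Subgeostrophic (V < V_g = 19 m/s), as expected around a low.

16 m/s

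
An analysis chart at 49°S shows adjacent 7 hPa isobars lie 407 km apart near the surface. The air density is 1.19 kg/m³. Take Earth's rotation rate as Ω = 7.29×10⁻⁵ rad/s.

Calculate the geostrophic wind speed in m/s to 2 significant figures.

13 m/s

Coriolis parameter at 49°S:
f = 2Ω sin φ = 2 × 7.29×10⁻⁵ × sin 49° = 1.10×10⁻⁴ s⁻¹
Pressure gradient: |∂P/∂n| = 700 Pa / 407000 m = 1.72×10⁻³ Pa/m
Geostrophic balance (pressure-gradient force = Coriolis force):
V_g = (1/(fρ)) |∂P/∂n| = 1.72×10⁻³ / (1.10×10⁻⁴ × 1.19) = 13.1 m/s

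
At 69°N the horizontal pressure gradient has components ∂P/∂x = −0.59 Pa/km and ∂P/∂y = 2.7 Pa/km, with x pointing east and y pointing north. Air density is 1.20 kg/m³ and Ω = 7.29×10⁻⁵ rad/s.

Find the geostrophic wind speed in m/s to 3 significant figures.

Coriolis parameter at 69°N:
f = 2Ω sin φ = 2 × 7.29×10⁻⁵ × sin 69° = 1.36×10⁻⁴ s⁻¹
Component geostrophic relations (x east, y north):
u_g = −(1/(fρ)) ∂P/∂y,  v_g = (1/(fρ)) ∂P/∂x
u_g = −(2.7×10⁻³)/(1.36×10⁻⁴ × 1.20) = −16.5 m/s;  v_g = (−0.59×10⁻³)/(1.36×10⁻⁴ × 1.20) = −3.61 m/s
|V_g| = √(u_g² + v_g²) = 16.9 m/s

16.9 m/s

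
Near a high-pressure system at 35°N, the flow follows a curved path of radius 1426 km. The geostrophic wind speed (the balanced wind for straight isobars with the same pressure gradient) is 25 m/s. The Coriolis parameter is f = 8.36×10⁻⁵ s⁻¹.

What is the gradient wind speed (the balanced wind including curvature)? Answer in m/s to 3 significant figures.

Around a high, pressure-gradient force acts outward with centrifugal, so Coriolis balances both:
fV = (1/ρ)|∂P/∂n| + V²/R  →  V² − fR·V + fR·V_g = 0
With fR = 8.36×10⁻⁵ × 1426×10³ m = 119 m/s:
V = [fR − √((fR)² − 4 fR V_g)]/2 = [119 − √(119² − 4×119×25)]/2 = 35.7 m/s
Supergeostrophic (V > V_g = 25 m/s), as expected around a high.

35.7 m/s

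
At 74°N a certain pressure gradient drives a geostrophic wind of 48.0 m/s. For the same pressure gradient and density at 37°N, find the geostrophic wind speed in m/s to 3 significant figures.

76.7 m/s

With the same pressure gradient and density, V_g ∝ 1/f ∝ 1/sin φ.
V₂ = V₁ · sin φ₁ / sin φ₂ = 48.0 × sin 74° / sin 37°
V₂ = 48.0 × 0.9613/0.6018 = 76.7 m/s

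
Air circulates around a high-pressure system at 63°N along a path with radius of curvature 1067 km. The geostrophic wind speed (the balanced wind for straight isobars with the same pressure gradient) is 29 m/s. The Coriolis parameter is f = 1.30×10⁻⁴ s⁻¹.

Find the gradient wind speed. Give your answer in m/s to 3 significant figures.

41.3 m/s

Around a high, pressure-gradient force acts outward with centrifugal, so Coriolis balances both:
fV = (1/ρ)|∂P/∂n| + V²/R  →  V² − fR·V + fR·V_g = 0
With fR = 1.30×10⁻⁴ × 1067×10³ m = 139 m/s:
V = [fR − √((fR)² − 4 fR V_g)]/2 = [139 − √(139² − 4×139×29)]/2 = 41.3 m/s
Supergeostrophic (V > V_g = 29 m/s), as expected around a high.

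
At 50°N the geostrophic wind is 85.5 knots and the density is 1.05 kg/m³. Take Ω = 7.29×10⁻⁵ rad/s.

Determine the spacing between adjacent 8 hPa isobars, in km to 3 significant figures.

155 km

Coriolis parameter at 50°N:
f = 2Ω sin φ = 2 × 7.29×10⁻⁵ × sin 50° = 1.12×10⁻⁴ s⁻¹
Wind speed in SI: 85.5 knots = 44.0 m/s
Geostrophic balance rearranged: |∂P/∂n| = f ρ V_g
|∂P/∂n| = 1.12×10⁻⁴ × 1.05 × 44.0 = 5.16×10⁻³ Pa/m
Isobar spacing: Δn = ΔP/|∂P/∂n| = 800 Pa / 5.16×10⁻³ Pa/m = 155090 m ≈ 155 km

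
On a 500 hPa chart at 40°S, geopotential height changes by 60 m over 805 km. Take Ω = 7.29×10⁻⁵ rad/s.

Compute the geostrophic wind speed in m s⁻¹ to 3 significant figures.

Coriolis parameter at 40°S:
f = 2Ω sin φ = 2 × 7.29×10⁻⁵ × sin 40° = 9.37×10⁻⁵ s⁻¹
Height gradient: |∂Z/∂n| = 60 m / 805000 m = 7.45×10⁻⁵
On a pressure surface, geostrophic balance gives V_g = (g/f)|∂Z/∂n|:
V_g = 9.81 × 7.45×10⁻⁵ / 9.37×10⁻⁵ = 7.80 m/s

7.80 m s⁻¹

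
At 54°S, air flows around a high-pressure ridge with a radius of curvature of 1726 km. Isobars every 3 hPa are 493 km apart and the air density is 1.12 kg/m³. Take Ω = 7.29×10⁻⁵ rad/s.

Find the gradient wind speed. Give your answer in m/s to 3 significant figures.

4.72 m/s

Coriolis parameter at 54°S:
f = 2Ω sin φ = 2 × 7.29×10⁻⁵ × sin 54° = 1.18×10⁻⁴ s⁻¹
Pressure gradient: |∂P/∂n| = 300 Pa / 493000 m = 6.09×10⁻⁴ Pa/m
Geostrophic speed: V_g = |∂P/∂n|/(fρ) = 6.09×10⁻⁴/(1.18×10⁻⁴ × 1.12) = 4.61 m/s
Around a high, pressure-gradient force acts outward with centrifugal, so Coriolis balances both:
fV = (1/ρ)|∂P/∂n| + V²/R  →  V² − fR·V + fR·V_g = 0
With fR = 1.18×10⁻⁴ × 1726×10³ m = 204 m/s:
V = [fR − √((fR)² − 4 fR V_g)]/2 = [204 − √(204² − 4×204×4.61)]/2 = 4.72 m/s
Supergeostrophic (V > V_g = 4.61 m/s), as expected around a high.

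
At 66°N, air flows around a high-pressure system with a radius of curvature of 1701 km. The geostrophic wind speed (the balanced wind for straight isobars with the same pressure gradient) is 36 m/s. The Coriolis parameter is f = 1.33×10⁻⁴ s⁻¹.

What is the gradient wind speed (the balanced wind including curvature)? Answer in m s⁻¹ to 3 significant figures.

Around a high, pressure-gradient force acts outward with centrifugal, so Coriolis balances both:
fV = (1/ρ)|∂P/∂n| + V²/R  →  V² − fR·V + fR·V_g = 0
With fR = 1.33×10⁻⁴ × 1701×10³ m = 226 m/s:
V = [fR − √((fR)² − 4 fR V_g)]/2 = [226 − √(226² − 4×226×36)]/2 = 44.9 m/s
Supergeostrophic (V > V_g = 36 m/s), as expected around a high.

44.9 m s⁻¹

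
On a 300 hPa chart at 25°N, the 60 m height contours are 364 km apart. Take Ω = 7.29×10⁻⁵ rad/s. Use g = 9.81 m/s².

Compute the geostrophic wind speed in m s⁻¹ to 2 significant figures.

26 m s⁻¹

Coriolis parameter at 25°N:
f = 2Ω sin φ = 2 × 7.29×10⁻⁵ × sin 25° = 6.16×10⁻⁵ s⁻¹
Height gradient: |∂Z/∂n| = 60 m / 364000 m = 1.65×10⁻⁴
On a pressure surface, geostrophic balance gives V_g = (g/f)|∂Z/∂n|:
V_g = 9.81 × 1.65×10⁻⁴ / 6.16×10⁻⁵ = 26.2 m/s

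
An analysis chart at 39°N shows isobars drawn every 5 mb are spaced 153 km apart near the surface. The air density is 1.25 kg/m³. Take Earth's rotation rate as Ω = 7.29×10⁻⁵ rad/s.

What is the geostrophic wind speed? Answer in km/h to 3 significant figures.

Coriolis parameter at 39°N:
f = 2Ω sin φ = 2 × 7.29×10⁻⁵ × sin 39° = 9.18×10⁻⁵ s⁻¹
Pressure gradient: |∂P/∂n| = 500 Pa / 153000 m = 3.27×10⁻³ Pa/m
Geostrophic balance (pressure-gradient force = Coriolis force):
V_g = (1/(fρ)) |∂P/∂n| = 3.27×10⁻³ / (9.18×10⁻⁵ × 1.25) = 28.5 m/s
Converting: 28.5 m/s × 3.6 = 103 km/h

103 km/h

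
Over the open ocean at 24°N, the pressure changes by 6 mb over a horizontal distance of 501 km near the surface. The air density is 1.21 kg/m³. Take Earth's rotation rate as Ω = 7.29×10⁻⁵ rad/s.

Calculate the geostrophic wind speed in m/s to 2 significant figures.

Coriolis parameter at 24°N:
f = 2Ω sin φ = 2 × 7.29×10⁻⁵ × sin 24° = 5.93×10⁻⁵ s⁻¹
Pressure gradient: |∂P/∂n| = 600 Pa / 501000 m = 1.20×10⁻³ Pa/m
Geostrophic balance (pressure-gradient force = Coriolis force):
V_g = (1/(fρ)) |∂P/∂n| = 1.20×10⁻³ / (5.93×10⁻⁵ × 1.21) = 16.7 m/s

17 m/s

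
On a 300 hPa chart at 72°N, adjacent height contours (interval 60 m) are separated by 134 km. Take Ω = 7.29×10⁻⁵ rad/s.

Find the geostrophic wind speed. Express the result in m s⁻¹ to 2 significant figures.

32 m s⁻¹

Coriolis parameter at 72°N:
f = 2Ω sin φ = 2 × 7.29×10⁻⁵ × sin 72° = 1.39×10⁻⁴ s⁻¹
Height gradient: |∂Z/∂n| = 60 m / 134000 m = 4.48×10⁻⁴
On a pressure surface, geostrophic balance gives V_g = (g/f)|∂Z/∂n|:
V_g = 9.81 × 4.48×10⁻⁴ / 1.39×10⁻⁴ = 31.7 m/s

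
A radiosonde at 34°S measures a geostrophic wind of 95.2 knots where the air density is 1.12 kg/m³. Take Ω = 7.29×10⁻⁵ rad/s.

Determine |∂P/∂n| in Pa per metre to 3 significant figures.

Coriolis parameter at 34°S:
f = 2Ω sin φ = 2 × 7.29×10⁻⁵ × sin 34° = 8.15×10⁻⁵ s⁻¹
Wind speed in SI: 95.2 knots = 49.0 m/s
Geostrophic balance rearranged: |∂P/∂n| = f ρ V_g
|∂P/∂n| = 8.15×10⁻⁵ × 1.12 × 49.0 = 4.47×10⁻³ Pa/m

4.47×10⁻³ Pa/m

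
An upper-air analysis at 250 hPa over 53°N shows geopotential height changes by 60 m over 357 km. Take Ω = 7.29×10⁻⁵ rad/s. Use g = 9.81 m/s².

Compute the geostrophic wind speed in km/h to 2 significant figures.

Coriolis parameter at 53°N:
f = 2Ω sin φ = 2 × 7.29×10⁻⁵ × sin 53° = 1.16×10⁻⁴ s⁻¹
Height gradient: |∂Z/∂n| = 60 m / 357000 m = 1.68×10⁻⁴
On a pressure surface, geostrophic balance gives V_g = (g/f)|∂Z/∂n|:
V_g = 9.81 × 1.68×10⁻⁴ / 1.16×10⁻⁴ = 14.2 m/s
Converting: 14.2 m/s × 3.6 = 51 km/h

51 km/h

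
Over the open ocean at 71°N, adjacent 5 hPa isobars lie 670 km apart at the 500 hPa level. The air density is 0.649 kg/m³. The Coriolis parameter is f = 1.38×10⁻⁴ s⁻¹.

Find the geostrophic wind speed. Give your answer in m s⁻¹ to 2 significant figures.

8.3 m s⁻¹

Pressure gradient: |∂P/∂n| = 500 Pa / 670000 m = 7.46×10⁻⁴ Pa/m
Geostrophic balance (pressure-gradient force = Coriolis force):
V_g = (1/(fρ)) |∂P/∂n| = 7.46×10⁻⁴ / (1.38×10⁻⁴ × 0.649) = 8.33 m/s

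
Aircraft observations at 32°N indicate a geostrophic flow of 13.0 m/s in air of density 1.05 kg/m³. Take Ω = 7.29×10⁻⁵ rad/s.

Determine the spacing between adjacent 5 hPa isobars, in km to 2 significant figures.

470 km

Coriolis parameter at 32°N:
f = 2Ω sin φ = 2 × 7.29×10⁻⁵ × sin 32° = 7.73×10⁻⁵ s⁻¹
Geostrophic balance rearranged: |∂P/∂n| = f ρ V_g
|∂P/∂n| = 7.73×10⁻⁵ × 1.05 × 13.0 = 1.05×10⁻³ Pa/m
Isobar spacing: Δn = ΔP/|∂P/∂n| = 500 Pa / 1.05×10⁻³ Pa/m = 474100 m ≈ 470 km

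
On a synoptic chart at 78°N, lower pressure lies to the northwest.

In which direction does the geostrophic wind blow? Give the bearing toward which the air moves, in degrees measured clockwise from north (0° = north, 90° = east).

The pressure-gradient force points toward the northwest (bearing 315°).
Geostrophic balance: in the Northern Hemisphere the Coriolis force deflects motion to the right, so the geostrophic wind blows 90° to the right of the pressure-gradient force (low pressure on the left).
Rotating 315° by 90° clockwise gives 045° — the wind blows toward the northeast.

045°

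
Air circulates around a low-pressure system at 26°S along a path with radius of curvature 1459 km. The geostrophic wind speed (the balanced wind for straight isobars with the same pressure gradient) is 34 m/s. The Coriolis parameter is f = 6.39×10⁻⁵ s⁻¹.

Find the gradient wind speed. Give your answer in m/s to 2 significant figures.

Around a low, centrifugal force acts outward with Coriolis, so pressure-gradient force balances both:
(1/ρ)|∂P/∂n| = fV + V²/R  →  V² + fR·V − fR·V_g = 0
With fR = 6.39×10⁻⁵ × 1459×10³ m = 93.2 m/s:
V = [−fR + √((fR)² + 4 fR V_g)]/2 = [−93.2 + √(93.2² + 4×93.2×34)]/2 = 26.5 m/s
Subgeostrophic (V < V_g = 34 m/s), as expected around a low.

26 m/s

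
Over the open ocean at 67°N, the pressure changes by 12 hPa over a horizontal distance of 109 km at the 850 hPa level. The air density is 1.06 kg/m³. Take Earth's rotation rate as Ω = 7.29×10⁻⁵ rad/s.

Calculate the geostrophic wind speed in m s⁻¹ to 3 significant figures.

77.4 m s⁻¹

Coriolis parameter at 67°N:
f = 2Ω sin φ = 2 × 7.29×10⁻⁵ × sin 67° = 1.34×10⁻⁴ s⁻¹
Pressure gradient: |∂P/∂n| = 1200 Pa / 109000 m = 1.10×10⁻² Pa/m
Geostrophic balance (pressure-gradient force = Coriolis force):
V_g = (1/(fρ)) |∂P/∂n| = 1.10×10⁻² / (1.34×10⁻⁴ × 1.06) = 77.4 m/s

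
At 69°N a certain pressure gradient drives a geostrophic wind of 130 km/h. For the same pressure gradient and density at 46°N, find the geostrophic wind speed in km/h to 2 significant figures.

170 km/h

With the same pressure gradient and density, V_g ∝ 1/f ∝ 1/sin φ.
V₂ = V₁ · sin φ₁ / sin φ₂ = 130 × sin 69° / sin 46°
V₂ = 130 × 0.9336/0.7193 = 170 km/h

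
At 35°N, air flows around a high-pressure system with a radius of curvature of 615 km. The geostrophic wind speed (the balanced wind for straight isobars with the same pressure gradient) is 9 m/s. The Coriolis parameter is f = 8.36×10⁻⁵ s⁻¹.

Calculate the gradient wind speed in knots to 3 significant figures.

Around a high, pressure-gradient force acts outward with centrifugal, so Coriolis balances both:
fV = (1/ρ)|∂P/∂n| + V²/R  →  V² − fR·V + fR·V_g = 0
With fR = 8.36×10⁻⁵ × 615×10³ m = 51.4 m/s:
V = [fR − √((fR)² − 4 fR V_g)]/2 = [51.4 − √(51.4² − 4×51.4×9)]/2 = 11.6 m/s
Supergeostrophic (V > V_g = 9 m/s), as expected around a high.
Converting: 11.6 m/s × 1.944 = 22.6 knots

22.6 knots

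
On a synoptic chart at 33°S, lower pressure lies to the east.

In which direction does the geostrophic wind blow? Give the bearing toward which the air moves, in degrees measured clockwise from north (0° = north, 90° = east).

000°

The pressure-gradient force points toward the east (bearing 090°).
Geostrophic balance: in the Southern Hemisphere the Coriolis force deflects motion to the left, so the geostrophic wind blows 90° to the left of the pressure-gradient force (low pressure on the right).
Rotating 090° by 90° counterclockwise gives 000° — the wind blows toward the north.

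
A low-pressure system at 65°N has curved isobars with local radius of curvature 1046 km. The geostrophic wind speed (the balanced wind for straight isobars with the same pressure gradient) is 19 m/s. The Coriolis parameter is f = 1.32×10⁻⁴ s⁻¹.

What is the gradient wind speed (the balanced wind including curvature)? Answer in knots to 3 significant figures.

Around a low, centrifugal force acts outward with Coriolis, so pressure-gradient force balances both:
(1/ρ)|∂P/∂n| = fV + V²/R  →  V² + fR·V − fR·V_g = 0
With fR = 1.32×10⁻⁴ × 1046×10³ m = 138 m/s:
V = [−fR + √((fR)² + 4 fR V_g)]/2 = [−138 + √(138² + 4×138×19)]/2 = 16.9 m/s
Subgeostrophic (V < V_g = 19 m/s), as expected around a low.
Converting: 16.9 m/s × 1.944 = 32.9 knots

32.9 knots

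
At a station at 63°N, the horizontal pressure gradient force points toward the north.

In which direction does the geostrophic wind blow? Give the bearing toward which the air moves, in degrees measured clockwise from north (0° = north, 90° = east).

The pressure-gradient force points toward the north (bearing 000°).
Geostrophic balance: in the Northern Hemisphere the Coriolis force deflects motion to the right, so the geostrophic wind blows 90° to the right of the pressure-gradient force (low pressure on the left).
Rotating 000° by 90° clockwise gives 090° — the wind blows toward the east.

090°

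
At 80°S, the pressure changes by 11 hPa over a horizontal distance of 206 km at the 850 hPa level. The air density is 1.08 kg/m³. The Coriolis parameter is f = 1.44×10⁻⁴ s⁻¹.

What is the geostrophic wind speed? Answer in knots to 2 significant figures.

67 knots

Pressure gradient: |∂P/∂n| = 1100 Pa / 206000 m = 5.34×10⁻³ Pa/m
Geostrophic balance (pressure-gradient force = Coriolis force):
V_g = (1/(fρ)) |∂P/∂n| = 5.34×10⁻³ / (1.44×10⁻⁴ × 1.08) = 34.3 m/s
Converting: 34.3 m/s × 1.944 = 67 knots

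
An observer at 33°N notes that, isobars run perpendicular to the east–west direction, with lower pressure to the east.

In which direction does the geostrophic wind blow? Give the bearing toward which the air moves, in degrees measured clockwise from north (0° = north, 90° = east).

180°

The pressure-gradient force points toward the east (bearing 090°).
Geostrophic balance: in the Northern Hemisphere the Coriolis force deflects motion to the right, so the geostrophic wind blows 90° to the right of the pressure-gradient force (low pressure on the left).
Rotating 090° by 90° clockwise gives 180° — the wind blows toward the south.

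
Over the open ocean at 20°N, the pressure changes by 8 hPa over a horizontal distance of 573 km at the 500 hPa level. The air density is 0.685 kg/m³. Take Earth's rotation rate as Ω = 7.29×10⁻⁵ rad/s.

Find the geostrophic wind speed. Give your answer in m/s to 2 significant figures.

41 m/s

Coriolis parameter at 20°N:
f = 2Ω sin φ = 2 × 7.29×10⁻⁵ × sin 20° = 4.99×10⁻⁵ s⁻¹
Pressure gradient: |∂P/∂n| = 800 Pa / 573000 m = 1.40×10⁻³ Pa/m
Geostrophic balance (pressure-gradient force = Coriolis force):
V_g = (1/(fρ)) |∂P/∂n| = 1.40×10⁻³ / (4.99×10⁻⁵ × 0.685) = 40.9 m/s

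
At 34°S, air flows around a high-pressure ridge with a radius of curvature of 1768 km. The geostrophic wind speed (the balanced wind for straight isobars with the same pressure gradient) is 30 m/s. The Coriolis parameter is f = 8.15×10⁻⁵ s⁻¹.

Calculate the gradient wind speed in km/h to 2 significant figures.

Around a high, pressure-gradient force acts outward with centrifugal, so Coriolis balances both:
fV = (1/ρ)|∂P/∂n| + V²/R  →  V² − fR·V + fR·V_g = 0
With fR = 8.15×10⁻⁵ × 1768×10³ m = 144 m/s:
V = [fR − √((fR)² − 4 fR V_g)]/2 = [144 − √(144² − 4×144×30)]/2 = 42.6 m/s
Supergeostrophic (V > V_g = 30 m/s), as expected around a high.
Converting: 42.6 m/s × 3.6 = 150 km/h

150 km/h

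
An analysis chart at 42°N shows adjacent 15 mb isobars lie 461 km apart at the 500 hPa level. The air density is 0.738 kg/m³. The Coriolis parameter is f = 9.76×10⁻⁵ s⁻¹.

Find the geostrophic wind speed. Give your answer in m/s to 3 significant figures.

45.2 m/s

Pressure gradient: |∂P/∂n| = 1500 Pa / 461000 m = 3.25×10⁻³ Pa/m
Geostrophic balance (pressure-gradient force = Coriolis force):
V_g = (1/(fρ)) |∂P/∂n| = 3.25×10⁻³ / (9.76×10⁻⁵ × 0.738) = 45.2 m/s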